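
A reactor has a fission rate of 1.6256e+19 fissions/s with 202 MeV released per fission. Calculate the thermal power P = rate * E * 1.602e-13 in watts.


P = fission_rate * E_MeV * 1.602e-13
P = 1.6256e+19 * 202 * 1.602e-13
P = 5.2605e+08 W

5.2605e+08


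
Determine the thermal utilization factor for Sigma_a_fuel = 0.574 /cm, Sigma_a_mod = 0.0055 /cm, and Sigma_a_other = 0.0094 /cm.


f = Sigma_a_fuel / (Sigma_a_fuel + Sigma_a_mod + Sigma_a_other)
f = 0.574 / (0.574 + 0.0055 + 0.0094)
f = 0.97470

0.97470


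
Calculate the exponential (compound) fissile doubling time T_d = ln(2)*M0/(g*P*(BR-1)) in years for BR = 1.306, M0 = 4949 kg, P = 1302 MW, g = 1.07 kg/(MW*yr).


Breeding gain G = BR - 1 = 1.306 - 1 = 0.306
Fissile production rate = g * P * G = 1.07 * 1302 * 0.306 = 426.30084 kg/yr
T_d = ln(2) * M0 / (g * P * G)
T_d = ln(2) * 4949 / 426.30084 = 8.0469 yr

8.0469


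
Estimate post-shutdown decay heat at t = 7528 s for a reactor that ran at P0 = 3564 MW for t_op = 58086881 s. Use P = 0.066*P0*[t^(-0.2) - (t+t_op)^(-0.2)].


P/P0 = 0.066 * [t^(-0.2) - (t + t_op)^(-0.2)]
P/P0 = 0.066 * [7528^(-0.2) - (7528 + 58086881)^(-0.2)]
P/P0 = 0.066 * [0.1677506 - 0.02800097] = 0.009223476
P = 3564 * 0.009223476 = 32.872 MW

32.872


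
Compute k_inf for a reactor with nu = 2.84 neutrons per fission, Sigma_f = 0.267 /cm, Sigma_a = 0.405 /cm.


k_inf = nu * Sigma_f / Sigma_a
k_inf = 2.84 * 0.267 / 0.405
k_inf = 1.8723

1.8723


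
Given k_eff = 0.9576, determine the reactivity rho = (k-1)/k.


rho = (k_eff - 1) / k_eff
rho = (0.9576 - 1) / 0.9576
rho = -0.044277

-0.044277


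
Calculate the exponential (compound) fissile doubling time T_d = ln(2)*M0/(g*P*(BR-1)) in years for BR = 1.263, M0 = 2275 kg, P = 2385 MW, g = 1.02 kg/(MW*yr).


Breeding gain G = BR - 1 = 1.263 - 1 = 0.263
Fissile production rate = g * P * G = 1.02 * 2385 * 0.263 = 639.8001 kg/yr
T_d = ln(2) * M0 / (g * P * G)
T_d = ln(2) * 2275 / 639.8001 = 2.4647 yr

2.4647


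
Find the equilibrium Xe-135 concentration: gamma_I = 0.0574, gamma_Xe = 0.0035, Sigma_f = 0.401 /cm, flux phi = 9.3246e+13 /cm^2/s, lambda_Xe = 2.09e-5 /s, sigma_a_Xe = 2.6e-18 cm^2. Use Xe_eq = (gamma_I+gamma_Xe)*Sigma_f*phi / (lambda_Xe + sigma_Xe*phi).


Xe_eq = (gamma_I + gamma_Xe) * Sigma_f * phi / (lambda_Xe + sigma_Xe * phi)
Numerator = (0.0574 + 0.0035) * 0.401 * 9.3246e+13 = 2.277151e+12
Denominator = 2.09e-5 + 2.6e-18 * 9.3246e+13 = 2.633396e-04
Xe_eq = 2.277151e+12 / 2.633396e-04 = 8.6472e+15 /cm^3

8.6472e+15


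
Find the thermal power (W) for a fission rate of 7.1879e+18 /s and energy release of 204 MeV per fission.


P = fission_rate * E_MeV * 1.602e-13
P = 7.1879e+18 * 204 * 1.602e-13
P = 2.3491e+08 W

2.3491e+08


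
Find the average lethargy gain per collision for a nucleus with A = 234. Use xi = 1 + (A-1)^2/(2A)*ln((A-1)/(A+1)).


xi = 1 + (A-1)^2/(2A) * ln((A-1)/(A+1))
xi = 1 + (234-1)^2/(2*234) * ln((234-1)/(234 +1))
xi = 0.0085227

0.0085227


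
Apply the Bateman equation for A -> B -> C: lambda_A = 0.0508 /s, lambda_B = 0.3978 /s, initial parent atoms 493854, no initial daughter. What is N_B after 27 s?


N_B(t) = lambda_A * N_A0 / (lambda_B - lambda_A) * [exp(-lambda_A*t) - exp(-lambda_B*t)]
exp(-0.0508*27) = 0.2537007; exp(-0.3978*27) = 2.164795e-05
N_B = 0.0508 * 493854 / (0.3978 - 0.0508) * (0.2537007 - 2.164795e-05)
N_B = 18341

18341


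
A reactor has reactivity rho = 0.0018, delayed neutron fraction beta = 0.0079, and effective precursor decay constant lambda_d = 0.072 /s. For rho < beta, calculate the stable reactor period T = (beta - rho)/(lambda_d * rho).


T = (beta - rho) / (lambda_d * rho)
T = (0.0079 - 0.0018) / (0.072 * 0.0018)
T = 47.068 s

47.068


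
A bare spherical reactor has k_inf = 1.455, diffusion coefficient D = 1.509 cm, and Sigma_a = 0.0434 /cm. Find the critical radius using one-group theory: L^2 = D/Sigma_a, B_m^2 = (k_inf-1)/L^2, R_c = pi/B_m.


L^2 = D / Sigma_a = 1.509 / 0.0434 = 34.76959 cm^2
B_m^2 = (k_inf - 1) / L^2 = (1.455 - 1) / 34.76959 = 0.01308615 /cm^2
For a bare sphere: B_g = pi/R, so R_c = pi / sqrt(B_m^2)
R_c = pi / sqrt(0.01308615) = 27.463 cm

27.463


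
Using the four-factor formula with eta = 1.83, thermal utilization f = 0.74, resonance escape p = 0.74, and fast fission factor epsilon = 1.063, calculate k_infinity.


k_inf = eta * f * p * epsilon
k_inf = 1.83 * 0.74 * 0.74 * 1.063
k_inf = 1.0652

1.0652


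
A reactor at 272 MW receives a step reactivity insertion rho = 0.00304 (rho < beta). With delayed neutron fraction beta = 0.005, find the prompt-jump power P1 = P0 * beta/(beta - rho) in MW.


P1/P0 = beta / (beta - rho)
P1/P0 = 0.005 / (0.005 - 0.00304) = 2.551020
P1 = 272 * 2.551020 = 693.88 MW

693.88


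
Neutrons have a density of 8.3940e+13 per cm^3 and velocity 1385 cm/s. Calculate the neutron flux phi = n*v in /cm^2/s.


phi = n * v
phi = 8.3940e+13 * 1385
phi = 1.1626e+17 /cm^2/s

1.1626e+17


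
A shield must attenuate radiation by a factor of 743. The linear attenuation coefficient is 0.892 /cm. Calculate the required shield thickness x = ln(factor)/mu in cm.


x = ln(factor) / mu
x = ln(743) / 0.892
x = 7.4111 cm

7.4111


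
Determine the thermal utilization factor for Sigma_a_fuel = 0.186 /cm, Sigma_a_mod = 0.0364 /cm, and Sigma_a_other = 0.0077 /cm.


f = Sigma_a_fuel / (Sigma_a_fuel + Sigma_a_mod + Sigma_a_other)
f = 0.186 / (0.186 + 0.0364 + 0.0077)
f = 0.80834

0.80834


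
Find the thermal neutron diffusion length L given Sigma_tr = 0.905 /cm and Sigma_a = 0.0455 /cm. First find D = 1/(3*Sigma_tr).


D = 1 / (3 * Sigma_tr) = 1 / (3 * 0.905) = 0.3683241 cm
L = sqrt(D / Sigma_a)
L = sqrt(0.3683241 / 0.0455)
L = 2.8452 cm

2.8452


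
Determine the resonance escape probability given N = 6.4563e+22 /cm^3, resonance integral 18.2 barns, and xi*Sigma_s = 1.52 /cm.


p = exp(-N * I * 1e-24 / (xi*Sigma_s))
p = exp(-6.4563e+22 * 18.2 * 1e-24 / 1.52)
p = 0.46160

0.46160


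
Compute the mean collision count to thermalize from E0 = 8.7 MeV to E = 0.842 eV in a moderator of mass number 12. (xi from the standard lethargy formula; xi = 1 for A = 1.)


xi = 1 + (A-1)^2/(2A)*ln((A-1)/(A+1)) = 0.1577690 (for A = 12)
n = ln(E0/E) / xi
n = ln(8.7e6 / 0.842) / 0.1577690
n = ln(1.033254e+07) / 0.1577690 = 102.37

102.37


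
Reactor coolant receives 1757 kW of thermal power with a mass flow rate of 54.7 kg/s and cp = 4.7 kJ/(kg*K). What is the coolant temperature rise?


dT = Q / (m_dot * cp)
dT = 1757 / (54.7 * 4.7)
dT = 6.8342 C

6.8342


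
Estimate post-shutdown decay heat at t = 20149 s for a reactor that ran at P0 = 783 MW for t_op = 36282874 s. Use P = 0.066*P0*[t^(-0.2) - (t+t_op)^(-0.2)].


P/P0 = 0.066 * [t^(-0.2) - (t + t_op)^(-0.2)]
P/P0 = 0.066 * [20149^(-0.2) - (20149 + 36282874)^(-0.2)]
P/P0 = 0.066 * [0.1377683 - 0.03076178] = 0.007062430
P = 783 * 0.007062430 = 5.5299 MW

5.5299


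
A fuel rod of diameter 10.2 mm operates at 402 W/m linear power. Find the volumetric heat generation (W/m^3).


r = D / 2 / 1000 = 10.2 / 2 / 1000 = 0.0051 m
q''' = q' / (pi * r^2)
q''' = 402 / (pi * 0.0051^2)
q''' = 4.9197e+06 W/m^3

4.9197e+06


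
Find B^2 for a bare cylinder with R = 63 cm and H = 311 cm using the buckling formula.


B^2 = (2.405/R)^2 + (pi/H)^2
B^2 = (2.405/63)^2 + (pi/311)^2
B^2 = 0.0015593 /cm^2

0.0015593


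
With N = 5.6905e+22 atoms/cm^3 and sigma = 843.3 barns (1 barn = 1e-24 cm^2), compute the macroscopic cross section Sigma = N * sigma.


Sigma = N * sigma_barns * 1e-24
Sigma = 5.6905e+22 * 843.3 * 1e-24
Sigma = 47.988 /cm

47.988


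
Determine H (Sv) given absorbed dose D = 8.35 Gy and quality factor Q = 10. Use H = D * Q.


H = D * Q
H = 8.35 * 10
H = 83.500 Sv

83.500


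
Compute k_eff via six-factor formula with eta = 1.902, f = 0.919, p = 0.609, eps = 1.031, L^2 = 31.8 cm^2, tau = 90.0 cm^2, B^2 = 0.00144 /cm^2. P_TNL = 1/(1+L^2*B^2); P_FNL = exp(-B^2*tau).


k_inf = eta*f*p*eps = 1.902*0.919*0.609*1.031 = 1.097494
P_TNL = 1/(1 + L^2*B^2) = 1/(1 + 31.8*0.00144) = 0.9562131
P_FNL = exp(-B^2*tau) = exp(-0.00144*90.0) = 0.8784467
k_eff = k_inf * P_TNL * P_FNL = 1.097494 * 0.9562131 * 0.8784467
k_eff = 0.92188

0.92188


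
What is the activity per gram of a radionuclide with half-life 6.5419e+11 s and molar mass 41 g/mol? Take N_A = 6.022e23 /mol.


lambda = ln(2) / t_half = ln(2) / 6.5419e+11 = 1.059550e-12 /s
SA = lambda * N_A / M
SA = 1.059550e-12 * 6.022e23 / 41
SA = 1.5562e+10 Bq/g

1.5562e+10


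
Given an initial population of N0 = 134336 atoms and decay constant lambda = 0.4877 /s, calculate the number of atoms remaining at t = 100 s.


N = N0 * exp(-lambda * t)
N = 134336 * exp(-0.4877 * 100)
N = 8.8644e-17

8.8644e-17


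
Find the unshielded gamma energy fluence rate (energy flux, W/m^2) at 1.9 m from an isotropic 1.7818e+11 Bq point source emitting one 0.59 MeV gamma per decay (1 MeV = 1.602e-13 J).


psi = A * E * 1.602e-13 / (4*pi*r^2)
psi = 1.7818e+11 * 0.59 * 1.602e-13 / (4*pi*1.9^2)
psi = 3.7124e-04 W/m^2

3.7124e-04


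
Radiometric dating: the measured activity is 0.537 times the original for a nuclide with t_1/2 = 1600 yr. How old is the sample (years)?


lambda = ln(2) / t_half = ln(2) / 1600 = 4.332170e-04 /yr
t = -ln(A/A0) / lambda
t = -ln(0.537) / 4.332170e-04
t = 1435.2 yr

1435.2


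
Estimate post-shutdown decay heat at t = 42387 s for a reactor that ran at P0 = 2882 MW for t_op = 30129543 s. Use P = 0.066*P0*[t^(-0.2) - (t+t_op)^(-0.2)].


P/P0 = 0.066 * [t^(-0.2) - (t + t_op)^(-0.2)]
P/P0 = 0.066 * [42387^(-0.2) - (42387 + 30129543)^(-0.2)]
P/P0 = 0.066 * [0.1187281 - 0.03192121] = 0.005729255
P = 2882 * 0.005729255 = 16.512 MW

16.512


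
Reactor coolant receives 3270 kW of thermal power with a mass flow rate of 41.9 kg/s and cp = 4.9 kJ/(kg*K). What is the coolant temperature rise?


dT = Q / (m_dot * cp)
dT = 3270 / (41.9 * 4.9)
dT = 15.927 C

15.927


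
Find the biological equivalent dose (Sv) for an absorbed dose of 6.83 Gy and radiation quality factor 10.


H = D * Q
H = 6.83 * 10
H = 68.300 Sv

68.300


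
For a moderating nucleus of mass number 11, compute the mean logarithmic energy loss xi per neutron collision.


xi = 1 + (A-1)^2/(2A) * ln((A-1)/(A+1))
xi = 1 + (11-1)^2/(2*11) * ln((11-1)/(11 +1))
xi = 0.17127

0.17127


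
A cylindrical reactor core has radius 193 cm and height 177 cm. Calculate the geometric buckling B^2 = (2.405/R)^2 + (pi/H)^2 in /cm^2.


B^2 = (2.405/R)^2 + (pi/H)^2
B^2 = (2.405/193)^2 + (pi/177)^2
B^2 = 4.7031e-04 /cm^2

4.7031e-04


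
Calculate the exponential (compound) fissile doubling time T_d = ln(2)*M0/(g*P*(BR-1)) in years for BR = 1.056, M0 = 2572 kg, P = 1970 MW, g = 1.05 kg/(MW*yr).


Breeding gain G = BR - 1 = 1.056 - 1 = 0.056
Fissile production rate = g * P * G = 1.05 * 1970 * 0.056 = 115.836 kg/yr
T_d = ln(2) * M0 / (g * P * G)
T_d = ln(2) * 2572 / 115.836 = 15.391 yr

15.391


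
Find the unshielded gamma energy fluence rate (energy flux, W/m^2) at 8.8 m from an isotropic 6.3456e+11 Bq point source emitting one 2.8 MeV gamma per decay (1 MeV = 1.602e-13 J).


psi = A * E * 1.602e-13 / (4*pi*r^2)
psi = 6.3456e+11 * 2.8 * 1.602e-13 / (4*pi*8.8^2)
psi = 2.9249e-04 W/m^2

2.9249e-04


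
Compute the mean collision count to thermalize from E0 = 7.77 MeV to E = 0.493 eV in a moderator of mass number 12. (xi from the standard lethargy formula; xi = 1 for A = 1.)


xi = 1 + (A-1)^2/(2A)*ln((A-1)/(A+1)) = 0.1577690 (for A = 12)
n = ln(E0/E) / xi
n = ln(7.77e6 / 0.493) / 0.1577690
n = ln(1.576065e+07) / 0.1577690 = 105.05

105.05


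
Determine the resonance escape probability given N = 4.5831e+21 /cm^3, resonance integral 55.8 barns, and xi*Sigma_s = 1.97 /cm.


p = exp(-N * I * 1e-24 / (xi*Sigma_s))
p = exp(-4.5831e+21 * 55.8 * 1e-24 / 1.97)
p = 0.87826

0.87826


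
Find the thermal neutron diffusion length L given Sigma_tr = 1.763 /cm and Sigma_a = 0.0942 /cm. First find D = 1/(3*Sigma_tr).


D = 1 / (3 * Sigma_tr) = 1 / (3 * 1.763) = 0.1890717 cm
L = sqrt(D / Sigma_a)
L = sqrt(0.1890717 / 0.0942)
L = 1.4167 cm

1.4167


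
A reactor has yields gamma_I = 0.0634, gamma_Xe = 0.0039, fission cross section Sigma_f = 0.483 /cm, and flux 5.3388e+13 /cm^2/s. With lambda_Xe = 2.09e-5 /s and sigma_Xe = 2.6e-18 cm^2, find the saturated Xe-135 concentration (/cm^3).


Xe_eq = (gamma_I + gamma_Xe) * Sigma_f * phi / (lambda_Xe + sigma_Xe * phi)
Numerator = (0.0634 + 0.0039) * 0.483 * 5.3388e+13 = 1.735425e+12
Denominator = 2.09e-5 + 2.6e-18 * 5.3388e+13 = 1.597088e-04
Xe_eq = 1.735425e+12 / 1.597088e-04 = 1.0866e+16 /cm^3

1.0866e+16


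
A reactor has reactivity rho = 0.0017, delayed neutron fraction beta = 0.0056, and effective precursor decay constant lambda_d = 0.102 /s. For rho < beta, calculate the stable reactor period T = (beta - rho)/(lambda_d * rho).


T = (beta - rho) / (lambda_d * rho)
T = (0.0056 - 0.0017) / (0.102 * 0.0017)
T = 22.491 s

22.491


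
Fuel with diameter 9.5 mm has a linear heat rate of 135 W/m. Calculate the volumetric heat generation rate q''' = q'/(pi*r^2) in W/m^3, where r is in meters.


r = D / 2 / 1000 = 9.5 / 2 / 1000 = 0.00475 m
q''' = q' / (pi * r^2)
q''' = 135 / (pi * 0.00475^2)
q''' = 1.9046e+06 W/m^3

1.9046e+06


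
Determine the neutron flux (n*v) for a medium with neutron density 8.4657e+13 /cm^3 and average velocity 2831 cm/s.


phi = n * v
phi = 8.4657e+13 * 2831
phi = 2.3966e+17 /cm^2/s

2.3966e+17


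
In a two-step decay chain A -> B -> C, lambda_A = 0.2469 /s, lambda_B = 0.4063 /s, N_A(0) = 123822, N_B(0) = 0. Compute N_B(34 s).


N_B(t) = lambda_A * N_A0 / (lambda_B - lambda_A) * [exp(-lambda_A*t) - exp(-lambda_B*t)]
exp(-0.2469*34) = 2.260849e-04; exp(-0.4063*34) = 1.001311e-06
N_B = 0.2469 * 123822 / (0.4063 - 0.2469) * (2.260849e-04 - 1.001311e-06)
N_B = 43.169

43.169


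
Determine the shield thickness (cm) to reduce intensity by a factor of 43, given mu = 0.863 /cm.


x = ln(factor) / mu
x = ln(43) / 0.863
x = 4.3583 cm

4.3583


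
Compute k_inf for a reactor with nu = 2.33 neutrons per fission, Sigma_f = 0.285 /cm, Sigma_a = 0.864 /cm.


k_inf = nu * Sigma_f / Sigma_a
k_inf = 2.33 * 0.285 / 0.864
k_inf = 0.76858

0.76858


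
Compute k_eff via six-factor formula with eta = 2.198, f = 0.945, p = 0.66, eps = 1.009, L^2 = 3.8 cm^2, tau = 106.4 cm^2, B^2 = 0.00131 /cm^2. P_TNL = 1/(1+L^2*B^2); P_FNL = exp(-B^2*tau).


k_inf = eta*f*p*eps = 2.198*0.945*0.66*1.009 = 1.383231
P_TNL = 1/(1 + L^2*B^2) = 1/(1 + 3.8*0.00131) = 0.9950467
P_FNL = exp(-B^2*tau) = exp(-0.00131*106.4) = 0.8698939
k_eff = k_inf * P_TNL * P_FNL = 1.383231 * 0.9950467 * 0.8698939
k_eff = 1.1973

1.1973


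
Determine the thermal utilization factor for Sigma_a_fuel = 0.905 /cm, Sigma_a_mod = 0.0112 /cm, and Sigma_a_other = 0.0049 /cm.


f = Sigma_a_fuel / (Sigma_a_fuel + Sigma_a_mod + Sigma_a_other)
f = 0.905 / (0.905 + 0.0112 + 0.0049)
f = 0.98252

0.98252


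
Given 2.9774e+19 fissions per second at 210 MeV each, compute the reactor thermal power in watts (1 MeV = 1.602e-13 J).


P = fission_rate * E_MeV * 1.602e-13
P = 2.9774e+19 * 210 * 1.602e-13
P = 1.0017e+09 W

1.0017e+09


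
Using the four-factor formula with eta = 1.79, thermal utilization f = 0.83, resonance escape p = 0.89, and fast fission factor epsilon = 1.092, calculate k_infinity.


k_inf = eta * f * p * epsilon
k_inf = 1.79 * 0.83 * 0.89 * 1.092
k_inf = 1.4439

1.4439


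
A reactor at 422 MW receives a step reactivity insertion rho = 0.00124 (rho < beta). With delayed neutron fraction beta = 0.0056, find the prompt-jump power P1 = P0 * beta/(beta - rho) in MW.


P1/P0 = beta / (beta - rho)
P1/P0 = 0.0056 / (0.0056 - 0.00124) = 1.284404
P1 = 422 * 1.284404 = 542.02 MW

542.02


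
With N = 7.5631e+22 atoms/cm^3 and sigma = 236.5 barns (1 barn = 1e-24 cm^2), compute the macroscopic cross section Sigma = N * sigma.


Sigma = N * sigma_barns * 1e-24
Sigma = 7.5631e+22 * 236.5 * 1e-24
Sigma = 17.887 /cm

17.887


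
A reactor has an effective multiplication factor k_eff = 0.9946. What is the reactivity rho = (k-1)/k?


rho = (k_eff - 1) / k_eff
rho = (0.9946 - 1) / 0.9946
rho = -0.0054293

-0.0054293


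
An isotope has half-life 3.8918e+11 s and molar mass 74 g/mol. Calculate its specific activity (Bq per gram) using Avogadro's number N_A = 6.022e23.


lambda = ln(2) / t_half = ln(2) / 3.8918e+11 = 1.781045e-12 /s
SA = lambda * N_A / M
SA = 1.781045e-12 * 6.022e23 / 74
SA = 1.4494e+10 Bq/g

1.4494e+10


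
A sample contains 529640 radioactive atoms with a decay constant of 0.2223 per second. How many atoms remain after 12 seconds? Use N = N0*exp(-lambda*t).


N = N0 * exp(-lambda * t)
N = 529640 * exp(-0.2223 * 12)
N = 36767

36767


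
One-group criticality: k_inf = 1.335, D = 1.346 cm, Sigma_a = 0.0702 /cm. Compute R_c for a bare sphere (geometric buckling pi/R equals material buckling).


L^2 = D / Sigma_a = 1.346 / 0.0702 = 19.17379 cm^2
B_m^2 = (k_inf - 1) / L^2 = (1.335 - 1) / 19.17379 = 0.01747177 /cm^2
For a bare sphere: B_g = pi/R, so R_c = pi / sqrt(B_m^2)
R_c = pi / sqrt(0.01747177) = 23.767 cm

23.767


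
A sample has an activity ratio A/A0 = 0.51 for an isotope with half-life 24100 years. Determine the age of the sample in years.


lambda = ln(2) / t_half = ln(2) / 24100 = 2.876129e-05 /yr
t = -ln(A/A0) / lambda
t = -ln(0.51) / 2.876129e-05
t = 23411 yr

23411


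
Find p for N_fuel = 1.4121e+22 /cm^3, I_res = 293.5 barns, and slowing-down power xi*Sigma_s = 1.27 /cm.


p = exp(-N * I * 1e-24 / (xi*Sigma_s))
p = exp(-1.4121e+22 * 293.5 * 1e-24 / 1.27)
p = 0.038258

0.038258


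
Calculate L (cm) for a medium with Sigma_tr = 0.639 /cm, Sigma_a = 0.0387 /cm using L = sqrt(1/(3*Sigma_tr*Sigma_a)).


D = 1 / (3 * Sigma_tr) = 1 / (3 * 0.639) = 0.5216484 cm
L = sqrt(D / Sigma_a)
L = sqrt(0.5216484 / 0.0387)
L = 3.6714 cm

3.6714


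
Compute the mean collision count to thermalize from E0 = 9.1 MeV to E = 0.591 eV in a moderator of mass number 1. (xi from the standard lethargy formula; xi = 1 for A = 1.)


xi = 1 + (A-1)^2/(2A)*ln((A-1)/(A+1)) = 1 (for A = 1)
n = ln(E0/E) / xi
n = ln(9.1e6 / 0.591) / 1
n = ln(1.539763e+07) / 1 = 16.550

16.550


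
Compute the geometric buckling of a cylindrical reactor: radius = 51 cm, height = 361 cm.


B^2 = (2.405/R)^2 + (pi/H)^2
B^2 = (2.405/51)^2 + (pi/361)^2
B^2 = 0.0022995 /cm^2

0.0022995


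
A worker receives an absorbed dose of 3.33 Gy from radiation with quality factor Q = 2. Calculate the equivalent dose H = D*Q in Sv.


H = D * Q
H = 3.33 * 2
H = 6.6600 Sv

6.6600


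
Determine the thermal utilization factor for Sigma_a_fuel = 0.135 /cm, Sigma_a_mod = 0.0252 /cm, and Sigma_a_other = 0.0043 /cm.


f = Sigma_a_fuel / (Sigma_a_fuel + Sigma_a_mod + Sigma_a_other)
f = 0.135 / (0.135 + 0.0252 + 0.0043)
f = 0.82067

0.82067


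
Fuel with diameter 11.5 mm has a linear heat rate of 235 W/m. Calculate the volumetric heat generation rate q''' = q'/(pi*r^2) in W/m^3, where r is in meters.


r = D / 2 / 1000 = 11.5 / 2 / 1000 = 0.00575 m
q''' = q' / (pi * r^2)
q''' = 235 / (pi * 0.00575^2)
q''' = 2.2625e+06 W/m^3

2.2625e+06


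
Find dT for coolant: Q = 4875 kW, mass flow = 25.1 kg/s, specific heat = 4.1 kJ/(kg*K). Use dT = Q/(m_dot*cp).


dT = Q / (m_dot * cp)
dT = 4875 / (25.1 * 4.1)
dT = 47.371 C

47.371


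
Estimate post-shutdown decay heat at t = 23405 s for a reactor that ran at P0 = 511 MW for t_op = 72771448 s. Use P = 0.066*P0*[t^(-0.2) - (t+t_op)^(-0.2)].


P/P0 = 0.066 * [t^(-0.2) - (t + t_op)^(-0.2)]
P/P0 = 0.066 * [23405^(-0.2) - (23405 + 72771448)^(-0.2)]
P/P0 = 0.066 * [0.1337021 - 0.02676578] = 0.007057797
P = 511 * 0.007057797 = 3.6065 MW

3.6065


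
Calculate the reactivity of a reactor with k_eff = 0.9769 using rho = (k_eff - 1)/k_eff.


rho = (k_eff - 1) / k_eff
rho = (0.9769 - 1) / 0.9769
rho = -0.023646

-0.023646


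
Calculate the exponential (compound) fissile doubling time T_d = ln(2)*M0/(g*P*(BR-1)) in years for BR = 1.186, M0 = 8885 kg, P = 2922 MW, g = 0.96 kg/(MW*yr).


Breeding gain G = BR - 1 = 1.186 - 1 = 0.186
Fissile production rate = g * P * G = 0.96 * 2922 * 0.186 = 521.75232 kg/yr
T_d = ln(2) * M0 / (g * P * G)
T_d = ln(2) * 8885 / 521.75232 = 11.804 yr

11.804


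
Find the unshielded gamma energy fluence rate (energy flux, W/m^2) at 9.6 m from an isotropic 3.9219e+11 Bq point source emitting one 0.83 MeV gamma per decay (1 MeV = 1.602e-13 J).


psi = A * E * 1.602e-13 / (4*pi*r^2)
psi = 3.9219e+11 * 0.83 * 1.602e-13 / (4*pi*9.6^2)
psi = 4.5028e-05 W/m^2

4.5028e-05


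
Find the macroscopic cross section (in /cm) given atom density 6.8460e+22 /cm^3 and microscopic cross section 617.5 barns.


Sigma = N * sigma_barns * 1e-24
Sigma = 6.8460e+22 * 617.5 * 1e-24
Sigma = 42.274 /cm

42.274


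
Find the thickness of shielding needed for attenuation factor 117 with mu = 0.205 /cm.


x = ln(factor) / mu
x = ln(117) / 0.205
x = 23.230 cm

23.230


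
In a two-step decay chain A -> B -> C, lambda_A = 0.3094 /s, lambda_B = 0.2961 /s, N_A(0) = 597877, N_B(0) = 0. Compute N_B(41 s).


N_B(t) = lambda_A * N_A0 / (lambda_B - lambda_A) * [exp(-lambda_A*t) - exp(-lambda_B*t)]
exp(-0.3094*41) = 3.095999e-06; exp(-0.2961*41) = 5.340987e-06
N_B = 0.3094 * 597877 / (0.2961 - 0.3094) * (3.095999e-06 - 5.340987e-06)
N_B = 31.224

31.224


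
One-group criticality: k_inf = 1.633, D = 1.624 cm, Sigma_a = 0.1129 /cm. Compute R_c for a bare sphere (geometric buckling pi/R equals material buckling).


L^2 = D / Sigma_a = 1.624 / 0.1129 = 14.38441 cm^2
B_m^2 = (k_inf - 1) / L^2 = (1.633 - 1) / 14.38441 = 0.04400598 /cm^2
For a bare sphere: B_g = pi/R, so R_c = pi / sqrt(B_m^2)
R_c = pi / sqrt(0.04400598) = 14.976 cm

14.976


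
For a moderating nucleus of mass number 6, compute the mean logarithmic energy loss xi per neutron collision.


xi = 1 + (A-1)^2/(2A) * ln((A-1)/(A+1))
xi = 1 + (6-1)^2/(2*6) * ln((6-1)/(6 +1))
xi = 0.29902

0.29902


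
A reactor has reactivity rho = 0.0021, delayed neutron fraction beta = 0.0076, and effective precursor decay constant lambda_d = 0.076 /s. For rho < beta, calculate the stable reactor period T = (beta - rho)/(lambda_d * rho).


T = (beta - rho) / (lambda_d * rho)
T = (0.0076 - 0.0021) / (0.076 * 0.0021)
T = 34.461 s

34.461


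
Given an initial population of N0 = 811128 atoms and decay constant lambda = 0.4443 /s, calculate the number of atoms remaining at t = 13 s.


N = N0 * exp(-lambda * t)
N = 811128 * exp(-0.4443 * 13)
N = 2515.6

2515.6


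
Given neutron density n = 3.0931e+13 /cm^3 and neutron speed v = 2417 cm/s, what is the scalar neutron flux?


phi = n * v
phi = 3.0931e+13 * 2417
phi = 7.4760e+16 /cm^2/s

7.4760e+16


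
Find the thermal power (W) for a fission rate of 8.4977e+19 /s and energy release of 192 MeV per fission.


P = fission_rate * E_MeV * 1.602e-13
P = 8.4977e+19 * 192 * 1.602e-13
P = 2.6138e+09 W

2.6138e+09


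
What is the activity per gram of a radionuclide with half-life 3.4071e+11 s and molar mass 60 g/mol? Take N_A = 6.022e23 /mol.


lambda = ln(2) / t_half = ln(2) / 3.4071e+11 = 2.034420e-12 /s
SA = lambda * N_A / M
SA = 2.034420e-12 * 6.022e23 / 60
SA = 2.0419e+10 Bq/g

2.0419e+10


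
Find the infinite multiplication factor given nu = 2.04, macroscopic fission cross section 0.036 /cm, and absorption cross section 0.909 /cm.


k_inf = nu * Sigma_f / Sigma_a
k_inf = 2.04 * 0.036 / 0.909
k_inf = 0.080792

0.080792


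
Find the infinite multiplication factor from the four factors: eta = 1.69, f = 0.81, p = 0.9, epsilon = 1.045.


k_inf = eta * f * p * epsilon
k_inf = 1.69 * 0.81 * 0.9 * 1.045
k_inf = 1.2875

1.2875


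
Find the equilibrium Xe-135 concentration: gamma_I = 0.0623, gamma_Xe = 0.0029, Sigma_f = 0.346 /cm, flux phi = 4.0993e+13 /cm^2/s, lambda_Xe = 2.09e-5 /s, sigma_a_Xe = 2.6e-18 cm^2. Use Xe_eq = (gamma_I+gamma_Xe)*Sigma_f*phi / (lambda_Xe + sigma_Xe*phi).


Xe_eq = (gamma_I + gamma_Xe) * Sigma_f * phi / (lambda_Xe + sigma_Xe * phi)
Numerator = (0.0623 + 0.0029) * 0.346 * 4.0993e+13 = 9.247693e+11
Denominator = 2.09e-5 + 2.6e-18 * 4.0993e+13 = 1.274818e-04
Xe_eq = 9.247693e+11 / 1.274818e-04 = 7.2541e+15 /cm^3

7.2541e+15


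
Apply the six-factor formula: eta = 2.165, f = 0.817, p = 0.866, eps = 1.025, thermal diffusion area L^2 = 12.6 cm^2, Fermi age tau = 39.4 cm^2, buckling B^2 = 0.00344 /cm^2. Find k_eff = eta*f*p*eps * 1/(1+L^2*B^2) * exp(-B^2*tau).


k_inf = eta*f*p*eps = 2.165*0.817*0.866*1.025 = 1.570080
P_TNL = 1/(1 + L^2*B^2) = 1/(1 + 12.6*0.00344) = 0.9584567
P_FNL = exp(-B^2*tau) = exp(-0.00344*39.4) = 0.8732477
k_eff = k_inf * P_TNL * P_FNL = 1.570080 * 0.9584567 * 0.8732477
k_eff = 1.3141

1.3141


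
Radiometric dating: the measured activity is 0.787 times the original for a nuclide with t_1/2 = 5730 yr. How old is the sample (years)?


lambda = ln(2) / t_half = ln(2) / 5730 = 1.209681e-04 /yr
t = -ln(A/A0) / lambda
t = -ln(0.787) / 1.209681e-04
t = 1980.1 yr

1980.1


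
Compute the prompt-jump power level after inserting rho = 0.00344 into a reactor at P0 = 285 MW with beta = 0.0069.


P1/P0 = beta / (beta - rho)
P1/P0 = 0.0069 / (0.0069 - 0.00344) = 1.994220
P1 = 285 * 1.994220 = 568.35 MW

568.35


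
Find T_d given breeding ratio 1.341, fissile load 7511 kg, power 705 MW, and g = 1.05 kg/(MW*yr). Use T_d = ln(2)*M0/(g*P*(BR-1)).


Breeding gain G = BR - 1 = 1.341 - 1 = 0.341
Fissile production rate = g * P * G = 1.05 * 705 * 0.341 = 252.42525 kg/yr
T_d = ln(2) * M0 / (g * P * G)
T_d = ln(2) * 7511 / 252.42525 = 20.625 yr

20.625


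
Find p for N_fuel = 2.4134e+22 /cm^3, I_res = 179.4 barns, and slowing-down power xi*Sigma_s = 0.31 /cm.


p = exp(-N * I * 1e-24 / (xi*Sigma_s))
p = exp(-2.4134e+22 * 179.4 * 1e-24 / 0.31)
p = 8.5979e-07

8.5979e-07


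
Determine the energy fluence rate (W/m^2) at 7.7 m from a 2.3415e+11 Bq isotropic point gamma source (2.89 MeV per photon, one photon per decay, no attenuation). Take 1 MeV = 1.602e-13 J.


psi = A * E * 1.602e-13 / (4*pi*r^2)
psi = 2.3415e+11 * 2.89 * 1.602e-13 / (4*pi*7.7^2)
psi = 1.4550e-04 W/m^2

1.4550e-04


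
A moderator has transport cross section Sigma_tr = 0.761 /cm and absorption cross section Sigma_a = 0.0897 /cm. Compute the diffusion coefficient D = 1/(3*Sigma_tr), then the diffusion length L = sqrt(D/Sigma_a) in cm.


D = 1 / (3 * Sigma_tr) = 1 / (3 * 0.761) = 0.4380201 cm
L = sqrt(D / Sigma_a)
L = sqrt(0.4380201 / 0.0897)
L = 2.2098 cm

2.2098


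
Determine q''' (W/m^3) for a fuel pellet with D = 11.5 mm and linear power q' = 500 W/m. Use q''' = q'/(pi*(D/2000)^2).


r = D / 2 / 1000 = 11.5 / 2 / 1000 = 0.00575 m
q''' = q' / (pi * r^2)
q''' = 500 / (pi * 0.00575^2)
q''' = 4.8138e+06 W/m^3

4.8138e+06


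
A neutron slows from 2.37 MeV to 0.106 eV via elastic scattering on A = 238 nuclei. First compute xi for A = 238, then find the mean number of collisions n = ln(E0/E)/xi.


xi = 1 + (A-1)^2/(2A)*ln((A-1)/(A+1)) = 0.008379872 (for A = 238)
n = ln(E0/E) / xi
n = ln(2.37e6 / 0.106) / 0.008379872
n = ln(2.235849e+07) / 0.008379872 = 2019.4

2019.4


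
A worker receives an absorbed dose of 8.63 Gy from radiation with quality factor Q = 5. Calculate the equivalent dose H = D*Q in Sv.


H = D * Q
H = 8.63 * 5
H = 43.150 Sv

43.150


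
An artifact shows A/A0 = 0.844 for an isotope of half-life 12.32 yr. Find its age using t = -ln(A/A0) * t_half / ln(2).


lambda = ln(2) / t_half = ln(2) / 12.32 = 0.05626195 /yr
t = -ln(A/A0) / lambda
t = -ln(0.844) / 0.05626195
t = 3.0145 yr

3.0145


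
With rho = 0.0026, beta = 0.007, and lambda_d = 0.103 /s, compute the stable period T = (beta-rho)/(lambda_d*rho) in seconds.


T = (beta - rho) / (lambda_d * rho)
T = (0.007 - 0.0026) / (0.103 * 0.0026)
T = 16.430 s

16.430


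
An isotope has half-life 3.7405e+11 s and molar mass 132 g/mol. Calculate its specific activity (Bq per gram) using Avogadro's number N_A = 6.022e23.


lambda = ln(2) / t_half = ln(2) / 3.7405e+11 = 1.853087e-12 /s
SA = lambda * N_A / M
SA = 1.853087e-12 * 6.022e23 / 132
SA = 8.4540e+09 Bq/g

8.4540e+09


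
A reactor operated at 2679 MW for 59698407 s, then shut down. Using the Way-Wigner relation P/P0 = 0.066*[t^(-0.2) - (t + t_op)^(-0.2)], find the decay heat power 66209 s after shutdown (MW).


P/P0 = 0.066 * [t^(-0.2) - (t + t_op)^(-0.2)]
P/P0 = 0.066 * [66209^(-0.2) - (66209 + 59698407)^(-0.2)]
P/P0 = 0.066 * [0.1085967 - 0.02784269] = 0.005329765
P = 2679 * 0.005329765 = 14.278 MW

14.278


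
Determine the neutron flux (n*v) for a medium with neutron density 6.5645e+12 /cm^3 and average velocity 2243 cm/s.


phi = n * v
phi = 6.5645e+12 * 2243
phi = 1.4724e+16 /cm^2/s

1.4724e+16


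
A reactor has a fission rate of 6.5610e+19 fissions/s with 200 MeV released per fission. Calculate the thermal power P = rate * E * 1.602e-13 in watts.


P = fission_rate * E_MeV * 1.602e-13
P = 6.5610e+19 * 200 * 1.602e-13
P = 2.1021e+09 W

2.1021e+09


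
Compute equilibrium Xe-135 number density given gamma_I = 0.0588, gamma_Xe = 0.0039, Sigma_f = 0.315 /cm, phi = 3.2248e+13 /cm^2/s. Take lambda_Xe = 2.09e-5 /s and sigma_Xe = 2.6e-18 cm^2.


Xe_eq = (gamma_I + gamma_Xe) * Sigma_f * phi / (lambda_Xe + sigma_Xe * phi)
Numerator = (0.0588 + 0.0039) * 0.315 * 3.2248e+13 = 6.369141e+11
Denominator = 2.09e-5 + 2.6e-18 * 3.2248e+13 = 1.047448e-04
Xe_eq = 6.369141e+11 / 1.047448e-04 = 6.0806e+15 /cm^3

6.0806e+15


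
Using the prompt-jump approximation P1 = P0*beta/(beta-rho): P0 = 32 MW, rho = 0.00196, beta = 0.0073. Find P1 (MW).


P1/P0 = beta / (beta - rho)
P1/P0 = 0.0073 / (0.0073 - 0.00196) = 1.367041
P1 = 32 * 1.367041 = 43.745 MW

43.745


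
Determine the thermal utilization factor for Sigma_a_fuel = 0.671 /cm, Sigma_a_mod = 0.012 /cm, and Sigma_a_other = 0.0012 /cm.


f = Sigma_a_fuel / (Sigma_a_fuel + Sigma_a_mod + Sigma_a_other)
f = 0.671 / (0.671 + 0.012 + 0.0012)
f = 0.98071

0.98071


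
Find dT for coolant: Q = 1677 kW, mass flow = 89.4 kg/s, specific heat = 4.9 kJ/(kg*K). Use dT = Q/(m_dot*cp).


dT = Q / (m_dot * cp)
dT = 1677 / (89.4 * 4.9)
dT = 3.8282 C

3.8282


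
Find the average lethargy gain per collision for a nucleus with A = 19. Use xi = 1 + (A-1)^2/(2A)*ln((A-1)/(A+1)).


xi = 1 + (A-1)^2/(2A) * ln((A-1)/(A+1))
xi = 1 + (19-1)^2/(2*19) * ln((19-1)/(19 +1))
xi = 0.10166

0.10166


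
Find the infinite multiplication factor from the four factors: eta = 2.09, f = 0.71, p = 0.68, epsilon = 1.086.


k_inf = eta * f * p * epsilon
k_inf = 2.09 * 0.71 * 0.68 * 1.086
k_inf = 1.0958

1.0958


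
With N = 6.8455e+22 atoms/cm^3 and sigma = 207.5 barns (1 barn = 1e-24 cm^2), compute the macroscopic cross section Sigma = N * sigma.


Sigma = N * sigma_barns * 1e-24
Sigma = 6.8455e+22 * 207.5 * 1e-24
Sigma = 14.204 /cm

14.204


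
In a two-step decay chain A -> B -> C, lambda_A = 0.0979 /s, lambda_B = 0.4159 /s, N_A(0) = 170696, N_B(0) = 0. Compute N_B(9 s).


N_B(t) = lambda_A * N_A0 / (lambda_B - lambda_A) * [exp(-lambda_A*t) - exp(-lambda_B*t)]
exp(-0.0979*9) = 0.4143269; exp(-0.4159*9) = 0.02368058
N_B = 0.0979 * 170696 / (0.4159 - 0.0979) * (0.4143269 - 0.02368058)
N_B = 20529

20529


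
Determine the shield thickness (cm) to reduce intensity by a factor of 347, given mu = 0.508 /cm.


x = ln(factor) / mu
x = ln(347) / 0.508
x = 11.514 cm

11.514


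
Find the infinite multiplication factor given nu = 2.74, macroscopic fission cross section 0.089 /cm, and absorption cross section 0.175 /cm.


k_inf = nu * Sigma_f / Sigma_a
k_inf = 2.74 * 0.089 / 0.175
k_inf = 1.3935

1.3935


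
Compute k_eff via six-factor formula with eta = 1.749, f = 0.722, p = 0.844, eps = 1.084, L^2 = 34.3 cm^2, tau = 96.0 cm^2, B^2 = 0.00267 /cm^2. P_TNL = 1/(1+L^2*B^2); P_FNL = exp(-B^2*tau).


k_inf = eta*f*p*eps = 1.749*0.722*0.844*1.084 = 1.155311
P_TNL = 1/(1 + L^2*B^2) = 1/(1 + 34.3*0.00267) = 0.9161024
P_FNL = exp(-B^2*tau) = exp(-0.00267*96.0) = 0.7738943
k_eff = k_inf * P_TNL * P_FNL = 1.155311 * 0.9161024 * 0.7738943
k_eff = 0.81908

0.81908


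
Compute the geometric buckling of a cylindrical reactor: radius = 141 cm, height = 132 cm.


B^2 = (2.405/R)^2 + (pi/H)^2
B^2 = (2.405/141)^2 + (pi/132)^2
B^2 = 8.5737e-04 /cm^2

8.5737e-04


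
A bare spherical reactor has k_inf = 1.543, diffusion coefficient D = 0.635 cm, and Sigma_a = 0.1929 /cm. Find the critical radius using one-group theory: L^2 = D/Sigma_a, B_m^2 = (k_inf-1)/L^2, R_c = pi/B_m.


L^2 = D / Sigma_a = 0.635 / 0.1929 = 3.291861 cm^2
B_m^2 = (k_inf - 1) / L^2 = (1.543 - 1) / 3.291861 = 0.1649523 /cm^2
For a bare sphere: B_g = pi/R, so R_c = pi / sqrt(B_m^2)
R_c = pi / sqrt(0.1649523) = 7.7352 cm

7.7352


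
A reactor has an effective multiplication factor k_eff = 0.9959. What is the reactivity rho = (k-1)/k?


rho = (k_eff - 1) / k_eff
rho = (0.9959 - 1) / 0.9959
rho = -0.0041169

-0.0041169


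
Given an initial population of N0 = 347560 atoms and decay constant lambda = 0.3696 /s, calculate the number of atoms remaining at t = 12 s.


N = N0 * exp(-lambda * t)
N = 347560 * exp(-0.3696 * 12)
N = 4119.5

4119.5


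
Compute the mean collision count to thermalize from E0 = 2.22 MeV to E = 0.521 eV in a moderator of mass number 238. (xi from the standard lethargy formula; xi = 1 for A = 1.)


xi = 1 + (A-1)^2/(2A)*ln((A-1)/(A+1)) = 0.008379872 (for A = 238)
n = ln(E0/E) / xi
n = ln(2.22e6 / 0.521) / 0.008379872
n = ln(4.261036e+06) / 0.008379872 = 1821.6

1821.6


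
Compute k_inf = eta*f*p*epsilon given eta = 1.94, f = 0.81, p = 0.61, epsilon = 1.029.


k_inf = eta * f * p * epsilon
k_inf = 1.94 * 0.81 * 0.61 * 1.029
k_inf = 0.98635

0.98635


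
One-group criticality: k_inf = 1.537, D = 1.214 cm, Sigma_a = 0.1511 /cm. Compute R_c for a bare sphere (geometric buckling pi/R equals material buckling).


L^2 = D / Sigma_a = 1.214 / 0.1511 = 8.034414 cm^2
B_m^2 = (k_inf - 1) / L^2 = (1.537 - 1) / 8.034414 = 0.06683748 /cm^2
For a bare sphere: B_g = pi/R, so R_c = pi / sqrt(B_m^2)
R_c = pi / sqrt(0.06683748) = 12.152 cm

12.152


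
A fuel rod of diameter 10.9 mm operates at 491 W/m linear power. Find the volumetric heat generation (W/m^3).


r = D / 2 / 1000 = 10.9 / 2 / 1000 = 0.00545 m
q''' = q' / (pi * r^2)
q''' = 491 / (pi * 0.00545^2)
q''' = 5.2619e+06 W/m^3

5.2619e+06


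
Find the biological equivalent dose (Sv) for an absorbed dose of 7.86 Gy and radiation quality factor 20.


H = D * Q
H = 7.86 * 20
H = 157.20 Sv

157.20


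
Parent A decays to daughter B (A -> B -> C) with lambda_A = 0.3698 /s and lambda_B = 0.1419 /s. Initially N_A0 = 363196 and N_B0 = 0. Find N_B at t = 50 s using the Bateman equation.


N_B(t) = lambda_A * N_A0 / (lambda_B - lambda_A) * [exp(-lambda_A*t) - exp(-lambda_B*t)]
exp(-0.3698*50) = 9.330288e-09; exp(-0.1419*50) = 8.292408e-04
N_B = 0.3698 * 363196 / (0.1419 - 0.3698) * (9.330288e-09 - 8.292408e-04)
N_B = 488.70

488.70


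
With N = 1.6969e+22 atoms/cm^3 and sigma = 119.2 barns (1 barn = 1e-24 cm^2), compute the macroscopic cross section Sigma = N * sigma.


Sigma = N * sigma_barns * 1e-24
Sigma = 1.6969e+22 * 119.2 * 1e-24
Sigma = 2.0227 /cm

2.0227


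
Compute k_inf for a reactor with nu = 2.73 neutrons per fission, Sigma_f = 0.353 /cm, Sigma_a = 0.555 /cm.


k_inf = nu * Sigma_f / Sigma_a
k_inf = 2.73 * 0.353 / 0.555
k_inf = 1.7364

1.7364


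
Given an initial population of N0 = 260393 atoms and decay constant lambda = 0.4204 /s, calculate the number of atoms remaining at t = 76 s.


N = N0 * exp(-lambda * t)
N = 260393 * exp(-0.4204 * 76)
N = 3.4653e-09

3.4653e-09


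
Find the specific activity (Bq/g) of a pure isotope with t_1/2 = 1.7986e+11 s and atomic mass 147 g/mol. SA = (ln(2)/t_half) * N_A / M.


lambda = ln(2) / t_half = ln(2) / 1.7986e+11 = 3.853815e-12 /s
SA = lambda * N_A / M
SA = 3.853815e-12 * 6.022e23 / 147
SA = 1.5788e+10 Bq/g

1.5788e+10


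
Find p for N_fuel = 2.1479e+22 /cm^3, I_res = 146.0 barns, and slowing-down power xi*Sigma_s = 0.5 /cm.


p = exp(-N * I * 1e-24 / (xi*Sigma_s))
p = exp(-2.1479e+22 * 146.0 * 1e-24 / 0.5)
p = 0.0018887

0.0018887


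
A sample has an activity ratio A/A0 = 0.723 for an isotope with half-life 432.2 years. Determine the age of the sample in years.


lambda = ln(2) / t_half = ln(2) / 432.2 = 0.001603765 /yr
t = -ln(A/A0) / lambda
t = -ln(0.723) / 0.001603765
t = 202.24 yr

202.24


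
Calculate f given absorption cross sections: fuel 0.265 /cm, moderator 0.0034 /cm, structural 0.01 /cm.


f = Sigma_a_fuel / (Sigma_a_fuel + Sigma_a_mod + Sigma_a_other)
f = 0.265 / (0.265 + 0.0034 + 0.01)
f = 0.95187

0.95187


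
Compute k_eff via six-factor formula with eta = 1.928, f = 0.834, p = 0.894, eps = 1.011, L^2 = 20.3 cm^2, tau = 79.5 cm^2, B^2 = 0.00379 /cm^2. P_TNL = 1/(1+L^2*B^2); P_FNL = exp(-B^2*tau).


k_inf = eta*f*p*eps = 1.928*0.834*0.894*1.011 = 1.453322
P_TNL = 1/(1 + L^2*B^2) = 1/(1 + 20.3*0.00379) = 0.9285594
P_FNL = exp(-B^2*tau) = exp(-0.00379*79.5) = 0.7398521
k_eff = k_inf * P_TNL * P_FNL = 1.453322 * 0.9285594 * 0.7398521
k_eff = 0.99843

0.99843


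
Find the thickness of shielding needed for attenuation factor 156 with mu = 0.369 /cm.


x = ln(factor) / mu
x = ln(156) / 0.369
x = 13.685 cm

13.685


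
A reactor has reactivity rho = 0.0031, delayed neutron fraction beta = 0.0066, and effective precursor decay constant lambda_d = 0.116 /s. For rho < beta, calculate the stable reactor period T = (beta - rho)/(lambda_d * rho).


T = (beta - rho) / (lambda_d * rho)
T = (0.0066 - 0.0031) / (0.116 * 0.0031)
T = 9.7330 s

9.7330


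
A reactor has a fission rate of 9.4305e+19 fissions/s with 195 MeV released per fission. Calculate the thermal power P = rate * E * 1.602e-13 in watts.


P = fission_rate * E_MeV * 1.602e-13
P = 9.4305e+19 * 195 * 1.602e-13
P = 2.9460e+09 W

2.9460e+09


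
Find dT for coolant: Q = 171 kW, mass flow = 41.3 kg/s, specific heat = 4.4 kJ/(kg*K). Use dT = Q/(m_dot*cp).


dT = Q / (m_dot * cp)
dT = 171 / (41.3 * 4.4)
dT = 0.94101 C

0.94101


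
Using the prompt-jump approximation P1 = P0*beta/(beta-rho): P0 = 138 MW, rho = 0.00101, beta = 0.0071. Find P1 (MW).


P1/P0 = beta / (beta - rho)
P1/P0 = 0.0071 / (0.0071 - 0.00101) = 1.165846
P1 = 138 * 1.165846 = 160.89 MW

160.89


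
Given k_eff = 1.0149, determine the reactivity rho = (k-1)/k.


rho = (k_eff - 1) / k_eff
rho = (1.0149 - 1) / 1.0149
rho = 0.014681

0.014681


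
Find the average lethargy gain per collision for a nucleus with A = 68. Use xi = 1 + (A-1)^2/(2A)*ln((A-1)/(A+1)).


xi = 1 + (A-1)^2/(2A) * ln((A-1)/(A+1))
xi = 1 + (68-1)^2/(2*68) * ln((68-1)/(68 +1))
xi = 0.029126

0.029126


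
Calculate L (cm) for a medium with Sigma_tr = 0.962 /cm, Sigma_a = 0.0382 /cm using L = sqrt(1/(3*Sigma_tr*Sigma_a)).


D = 1 / (3 * Sigma_tr) = 1 / (3 * 0.962) = 0.3465003 cm
L = sqrt(D / Sigma_a)
L = sqrt(0.3465003 / 0.0382)
L = 3.0118 cm

3.0118


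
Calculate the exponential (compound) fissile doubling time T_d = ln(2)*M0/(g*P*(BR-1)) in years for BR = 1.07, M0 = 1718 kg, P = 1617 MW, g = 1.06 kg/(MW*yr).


Breeding gain G = BR - 1 = 1.07 - 1 = 0.07
Fissile production rate = g * P * G = 1.06 * 1617 * 0.07 = 119.9814 kg/yr
T_d = ln(2) * M0 / (g * P * G)
T_d = ln(2) * 1718 / 119.9814 = 9.9251 yr

9.9251


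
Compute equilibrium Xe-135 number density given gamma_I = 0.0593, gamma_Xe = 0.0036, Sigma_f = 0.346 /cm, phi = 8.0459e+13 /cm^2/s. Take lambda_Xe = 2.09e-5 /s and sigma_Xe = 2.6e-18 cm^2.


Xe_eq = (gamma_I + gamma_Xe) * Sigma_f * phi / (lambda_Xe + sigma_Xe * phi)
Numerator = (0.0593 + 0.0036) * 0.346 * 8.0459e+13 = 1.751061e+12
Denominator = 2.09e-5 + 2.6e-18 * 8.0459e+13 = 2.300934e-04
Xe_eq = 1.751061e+12 / 2.300934e-04 = 7.6102e+15 /cm^3

7.6102e+15
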